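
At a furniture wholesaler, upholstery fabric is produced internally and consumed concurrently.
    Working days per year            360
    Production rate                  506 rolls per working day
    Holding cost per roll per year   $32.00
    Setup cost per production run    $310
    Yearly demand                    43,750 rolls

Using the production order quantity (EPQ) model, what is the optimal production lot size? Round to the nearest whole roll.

1,056 rolls

Daily demand d = 43,750/360 = 121.528; p = 506; 1 − d/p = 0.75983
EPQ = √(2DS / (H(1 − d/p)))
    = √(2 × 43,750 × 310 / (32 × 0.75983)) ≈ 1,056.22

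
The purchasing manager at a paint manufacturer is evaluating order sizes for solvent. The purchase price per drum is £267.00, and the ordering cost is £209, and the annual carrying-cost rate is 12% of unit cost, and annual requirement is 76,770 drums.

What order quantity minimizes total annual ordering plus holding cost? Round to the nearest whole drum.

1,001 drums

H = i·C = 0.12 × £267 = £32.0400 per drum-year
Q* = √(2·D·S / H) = √(2·76,770·209 / 32.04) = √1,001,556.2 ≈ 1,000.78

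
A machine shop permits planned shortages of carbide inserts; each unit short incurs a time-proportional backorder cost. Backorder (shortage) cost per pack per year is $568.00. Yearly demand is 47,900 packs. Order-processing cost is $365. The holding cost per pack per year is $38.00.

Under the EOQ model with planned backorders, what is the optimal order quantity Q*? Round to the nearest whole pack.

991 packs

Basic EOQ = √(2·47,900·365/38) = 959.262
Backorder adjustment √((H+b)/b) = √((38+568)/568) = 1.0329
Q* = 959.262 × 1.0329 ≈ 990.83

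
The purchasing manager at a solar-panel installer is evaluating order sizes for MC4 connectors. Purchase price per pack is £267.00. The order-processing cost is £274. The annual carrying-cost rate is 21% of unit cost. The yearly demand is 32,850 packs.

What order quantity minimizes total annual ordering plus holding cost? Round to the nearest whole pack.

Holding cost per pack per year: H = 21% × £267 = £56.0700
Q* = √(2·D·S / H) = √(2·32,850·274 / 56.07) = √321,059.4 ≈ 566.62

567 packs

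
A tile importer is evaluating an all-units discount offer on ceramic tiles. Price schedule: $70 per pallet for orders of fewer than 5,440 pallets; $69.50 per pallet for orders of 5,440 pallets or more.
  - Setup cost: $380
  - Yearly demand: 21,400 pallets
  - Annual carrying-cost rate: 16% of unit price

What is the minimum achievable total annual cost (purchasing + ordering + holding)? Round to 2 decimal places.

H₁ = 16%×$70 = $11.2000;  H₂ = 16%×$69.50 = $11.1200
EOQ₁ = √(2×21,400×380/11.2000) = 1,205.05  (< 5,440, feasible at tier 1)
EOQ₂ = √(2×21,400×380/11.1200) = 1,209.38  (< 5,440 → use Q = 5,440 at tier-2 price)
TC(tier 1 (EOQ₁), Q≈1,205.0) = $1,511,496.55
TC(tier 2, Q≈5,440.0) = $1,519,041.25
Minimum at tier 1 (EOQ₁): $1,511,496.55

$1,511,496.55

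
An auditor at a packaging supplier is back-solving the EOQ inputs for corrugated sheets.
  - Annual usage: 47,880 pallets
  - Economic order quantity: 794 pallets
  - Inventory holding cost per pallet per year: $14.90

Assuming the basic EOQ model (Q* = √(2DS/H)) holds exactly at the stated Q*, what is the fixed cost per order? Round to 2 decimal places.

Since Q* = (2DS/H)^½, squaring gives Q*²·H = 2DS.
S = Q²H / (2D) = 794² × 14.9 / (2 × 47,880) = 98.0942

$98.09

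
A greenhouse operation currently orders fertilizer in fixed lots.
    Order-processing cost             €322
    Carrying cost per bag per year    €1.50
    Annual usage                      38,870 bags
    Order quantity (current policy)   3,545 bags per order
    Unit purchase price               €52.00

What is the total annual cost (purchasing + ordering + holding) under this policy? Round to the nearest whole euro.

€2,027,429

Ordering: D/Q × S = 38,870/3,545 × €322 = €3,530.65
Holding:  Q/2 × H = 3,545/2 × €1.5 = €2,658.75
Purchase cost = D·C = 38,870 × 52 = €2,021,240.00
Total = €3,530.65 + €2,658.75 + €2,021,240.00 = €2,027,429.40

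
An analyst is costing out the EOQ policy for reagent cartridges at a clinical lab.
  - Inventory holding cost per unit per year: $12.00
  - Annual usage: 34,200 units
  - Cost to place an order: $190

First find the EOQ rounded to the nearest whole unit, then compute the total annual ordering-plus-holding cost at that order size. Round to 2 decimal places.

$12,488.07

2DS/H = 2·34,200·190/12 = 1,083,000.00
EOQ = √1,083,000.00 ≈ 1,040.67 → Q = 1,041 units
Annual ordering cost = (D/Q)·S = (34,200/1,041) × 190 = $6,242.07
Annual holding cost  = (Q/2)·H = (1,041/2) × 12 = $6,246.00
Total = $6,242.07 + $6,246.00 = $12,488.07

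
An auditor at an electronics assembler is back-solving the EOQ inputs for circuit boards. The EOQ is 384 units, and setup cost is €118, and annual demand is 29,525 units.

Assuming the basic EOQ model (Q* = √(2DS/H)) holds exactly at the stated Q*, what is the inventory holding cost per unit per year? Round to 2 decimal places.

From Q* = √(2DS/H) ⇒ Q*² = 2DS/H.
H = 2DS / Q² = 2 × 29,525 × 118 / 384² = 47.2541

€47.25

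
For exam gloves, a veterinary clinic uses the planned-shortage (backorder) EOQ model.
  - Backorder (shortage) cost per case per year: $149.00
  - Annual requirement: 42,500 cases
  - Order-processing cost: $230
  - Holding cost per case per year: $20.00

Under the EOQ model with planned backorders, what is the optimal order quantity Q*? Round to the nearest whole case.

Basic EOQ = √(2·42,500·230/20) = 988.686
Backorder adjustment √((H+b)/b) = √((20+149)/149) = 1.0650
Q* = 988.686 × 1.0650 ≈ 1,052.95

1,053 cases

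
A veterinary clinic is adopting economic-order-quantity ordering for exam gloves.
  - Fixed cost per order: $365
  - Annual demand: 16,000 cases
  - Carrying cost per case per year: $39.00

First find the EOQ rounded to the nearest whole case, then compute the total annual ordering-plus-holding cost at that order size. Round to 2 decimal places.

$21,342.92

EOQ = √(2DS/H) = √(2 × 16,000 × 365 / 39)
    = √(299,487.18) ≈ 547.25 → Q = 547 cases
Orders/yr = 16,000/547 = 29.250; ordering cost = 29.250 × $365 = $10,676.42
Average inventory = 547/2 = 273.5; holding cost = 273.5 × $39 = $10,666.50
Total = $10,676.42 + $10,666.50 = $21,342.92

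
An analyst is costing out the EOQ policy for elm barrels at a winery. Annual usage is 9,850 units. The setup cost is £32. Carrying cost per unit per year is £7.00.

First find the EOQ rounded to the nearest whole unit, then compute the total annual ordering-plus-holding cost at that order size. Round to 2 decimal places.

£2,100.67

EOQ = √(2DS/H) = √(2 × 9,850 × 32 / 7)
    = √(90,057.14) ≈ 300.10 → Q = 300 units
Annual ordering cost = (D/Q)·S = (9,850/300) × 32 = £1,050.67
Annual holding cost  = (Q/2)·H = (300/2) × 7 = £1,050.00
Total = £1,050.67 + £1,050.00 = £2,100.67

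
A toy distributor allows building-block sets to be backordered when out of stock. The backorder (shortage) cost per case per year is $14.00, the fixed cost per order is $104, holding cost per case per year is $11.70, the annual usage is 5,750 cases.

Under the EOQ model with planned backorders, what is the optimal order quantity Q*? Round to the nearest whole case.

Basic EOQ = √(2·5,750·104/11.7) = 319.722
Backorder adjustment √((H+b)/b) = √((11.7+14)/14) = 1.3549
Q* = 319.722 × 1.3549 ≈ 433.19

433 cases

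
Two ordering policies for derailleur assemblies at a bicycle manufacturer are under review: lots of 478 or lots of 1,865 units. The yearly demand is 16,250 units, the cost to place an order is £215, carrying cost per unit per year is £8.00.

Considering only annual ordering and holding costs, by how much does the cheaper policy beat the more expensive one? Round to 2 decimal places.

TC(Q) = (D/Q)S + (Q/2)H
TC(478) = (16,250/478)×215 + (478/2)×8 = £9,221.10
TC(1,865) = (16,250/1,865)×215 + (1,865/2)×8 = £9,333.32
Cheaper: Q = 478.  Difference = £112.22

£112.22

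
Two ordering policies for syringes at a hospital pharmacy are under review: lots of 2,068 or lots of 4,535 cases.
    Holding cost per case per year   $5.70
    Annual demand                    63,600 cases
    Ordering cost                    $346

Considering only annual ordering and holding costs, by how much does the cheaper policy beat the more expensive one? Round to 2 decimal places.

$1,242.34

For each Q, cost = (D/Q)·S + (Q/2)·H.
TC(2,068) = (63,600/2,068)×346 + (2,068/2)×5.7 = $16,534.81
TC(4,535) = (63,600/4,535)×346 + (4,535/2)×5.7 = $17,777.14
Cheaper: Q = 2,068.  Difference = $1,242.34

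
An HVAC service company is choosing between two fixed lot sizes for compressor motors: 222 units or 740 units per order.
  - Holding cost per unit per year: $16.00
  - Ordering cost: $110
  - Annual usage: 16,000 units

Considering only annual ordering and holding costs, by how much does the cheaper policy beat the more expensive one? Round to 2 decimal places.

TC(Q) = (D/Q)S + (Q/2)H
TC(222) = (16,000/222)×110 + (222/2)×16 = $9,703.93
TC(740) = (16,000/740)×110 + (740/2)×16 = $8,298.38
Cheaper: Q = 740.  Difference = $1,405.55

$1,405.55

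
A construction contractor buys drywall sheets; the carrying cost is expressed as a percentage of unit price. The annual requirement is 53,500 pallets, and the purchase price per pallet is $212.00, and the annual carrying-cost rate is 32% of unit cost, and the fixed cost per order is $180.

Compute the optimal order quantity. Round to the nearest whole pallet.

533 pallets

Holding cost per pallet per year: H = 32% × $212 = $67.8400
Q* = √(2·D·S / H) = √(2·53,500·180 / 67.84) = √283,903.3 ≈ 532.83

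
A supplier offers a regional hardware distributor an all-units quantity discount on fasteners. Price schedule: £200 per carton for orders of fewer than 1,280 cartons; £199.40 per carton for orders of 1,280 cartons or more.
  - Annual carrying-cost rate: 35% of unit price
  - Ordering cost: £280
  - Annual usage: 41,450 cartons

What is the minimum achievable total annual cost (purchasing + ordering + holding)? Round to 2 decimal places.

H₁ = 35%×£200 = £70.0000;  H₂ = 35%×£199.40 = £69.7900
EOQ₁ = √(2×41,450×280/70.0000) = 575.85  (< 1,280, feasible at tier 1)
EOQ₂ = √(2×41,450×280/69.7900) = 576.71  (< 1,280 → use Q = 1,280 at tier-2 price)
TC(tier 1 (EOQ₁), Q≈575.8) = £8,330,309.30
TC(tier 2, Q≈1,280.0) = £8,318,862.79
Minimum at tier 2: £8,318,862.79

£8,318,862.79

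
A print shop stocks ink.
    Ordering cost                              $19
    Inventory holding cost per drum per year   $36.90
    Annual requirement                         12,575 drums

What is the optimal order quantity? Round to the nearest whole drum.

Optimal lot size Q* = (2 × 12,575 × $19 / $36.9)^½ ≈ 113.80

114 drums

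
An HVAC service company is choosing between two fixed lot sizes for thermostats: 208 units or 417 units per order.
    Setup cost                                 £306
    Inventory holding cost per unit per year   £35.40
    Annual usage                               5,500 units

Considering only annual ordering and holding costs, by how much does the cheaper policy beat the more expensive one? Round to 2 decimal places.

£356.07

For each Q, cost = (D/Q)·S + (Q/2)·H.
TC(208) = (5,500/208)×306 + (208/2)×35.4 = £11,772.95
TC(417) = (5,500/417)×306 + (417/2)×35.4 = £11,416.87
Cheaper: Q = 417.  Difference = £356.07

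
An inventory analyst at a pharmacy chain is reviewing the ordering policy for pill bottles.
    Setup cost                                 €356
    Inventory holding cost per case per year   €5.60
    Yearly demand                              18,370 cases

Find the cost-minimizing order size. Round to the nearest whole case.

2DS/H = 2·18,370·356/5.6 = 2,335,614.29
EOQ = √2,335,614.29 ≈ 1,528.27

1,528 cases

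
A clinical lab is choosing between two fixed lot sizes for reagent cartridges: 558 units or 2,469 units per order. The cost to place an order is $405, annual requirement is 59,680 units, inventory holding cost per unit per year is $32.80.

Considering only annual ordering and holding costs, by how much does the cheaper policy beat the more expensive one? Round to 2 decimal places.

$2,186.18

For each Q, cost = (D/Q)·S + (Q/2)·H.
TC(558) = (59,680/558)×405 + (558/2)×32.8 = $52,467.33
TC(2,469) = (59,680/2,469)×405 + (2,469/2)×32.8 = $50,281.15
|ΔTC| = |$52,467.33 − $50,281.15| = $2,186.18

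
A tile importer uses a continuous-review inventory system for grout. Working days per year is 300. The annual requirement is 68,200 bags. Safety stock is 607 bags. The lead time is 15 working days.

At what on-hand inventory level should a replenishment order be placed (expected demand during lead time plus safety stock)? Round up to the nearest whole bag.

Daily demand d = 68,200 / 300 = 227.333 bags/day
Demand during lead time = 227.333 × 15 = 3,410.00
Reorder point = 3,410.00 + 607 = 4,017.00 → round up

4,017 bags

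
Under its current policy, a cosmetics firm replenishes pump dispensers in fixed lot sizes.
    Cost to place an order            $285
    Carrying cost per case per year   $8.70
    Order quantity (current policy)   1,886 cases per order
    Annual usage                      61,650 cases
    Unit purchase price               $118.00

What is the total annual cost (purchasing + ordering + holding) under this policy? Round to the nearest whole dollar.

Annual ordering cost = (D/Q)·S = (61,650/1,886) × 285 = $9,316.15
Annual holding cost  = (Q/2)·H = (1,886/2) × 8.7 = $8,204.10
Purchase cost = D·C = 61,650 × 118 = $7,274,700.00
Total = $9,316.15 + $8,204.10 + $7,274,700.00 = $7,292,220.25

$7,292,220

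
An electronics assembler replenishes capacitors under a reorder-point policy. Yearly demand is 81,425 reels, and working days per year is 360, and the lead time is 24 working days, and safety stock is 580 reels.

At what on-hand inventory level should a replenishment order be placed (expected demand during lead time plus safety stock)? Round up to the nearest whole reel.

6,009 reels

Daily demand d = 81,425 / 360 = 226.181 reels/day
Demand during lead time = 226.181 × 24 = 5,428.33
Reorder point = 5,428.33 + 580 = 6,008.33 → round up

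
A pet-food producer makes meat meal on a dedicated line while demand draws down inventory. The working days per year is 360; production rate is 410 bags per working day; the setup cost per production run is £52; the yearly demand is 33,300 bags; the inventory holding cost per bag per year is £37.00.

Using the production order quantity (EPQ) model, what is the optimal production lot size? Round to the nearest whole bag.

348 bags

Daily demand d = 33,300/360 = 92.500; p = 410; 1 − d/p = 0.77439
EPQ = √(2DS / (H(1 − d/p)))
    = √(2 × 33,300 × 52 / (37 × 0.77439)) ≈ 347.66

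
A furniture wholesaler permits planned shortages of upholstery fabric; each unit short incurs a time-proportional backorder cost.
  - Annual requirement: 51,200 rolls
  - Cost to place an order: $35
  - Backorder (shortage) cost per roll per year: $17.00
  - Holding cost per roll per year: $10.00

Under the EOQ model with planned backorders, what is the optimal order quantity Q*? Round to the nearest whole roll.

Q* = √(2DS/H) · √((H + b)/b)
   = √(2 × 51,200 × 35 / 10) · √((10 + 17) / 17)
   = 598.665 × 1.2603 ≈ 754.47

754 rolls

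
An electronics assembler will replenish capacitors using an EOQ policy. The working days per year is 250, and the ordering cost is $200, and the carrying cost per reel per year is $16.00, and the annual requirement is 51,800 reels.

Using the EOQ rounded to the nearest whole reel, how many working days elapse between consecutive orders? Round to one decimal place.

5.5 days

Optimal lot size Q* = (2 × 51,800 × $200 / $16)^½ ≈ 1,137.98 → Q = 1,138 reels
T = Q/D × 250 days = 1,138/51,800 × 250 = 5.492 days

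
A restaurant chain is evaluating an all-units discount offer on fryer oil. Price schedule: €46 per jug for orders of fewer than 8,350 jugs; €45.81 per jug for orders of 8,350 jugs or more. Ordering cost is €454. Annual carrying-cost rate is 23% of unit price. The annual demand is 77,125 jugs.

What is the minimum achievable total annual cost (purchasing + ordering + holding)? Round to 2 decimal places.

€3,574,969.70

H₁ = 23%×€46 = €10.5800;  H₂ = 23%×€45.81 = €10.5363
EOQ₁ = √(2×77,125×454/10.5800) = 2,572.75  (< 8,350, feasible at tier 1)
EOQ₂ = √(2×77,125×454/10.5363) = 2,578.08  (< 8,350 → use Q = 8,350 at tier-2 price)
TC(tier 1 (EOQ₁), Q≈2,572.8) = €3,574,969.70
TC(tier 2, Q≈8,350.0) = €3,581,278.69
Minimum at tier 1 (EOQ₁): €3,574,969.70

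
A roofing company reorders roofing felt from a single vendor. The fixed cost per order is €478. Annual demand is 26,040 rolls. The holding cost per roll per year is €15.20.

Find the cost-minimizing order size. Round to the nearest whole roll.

1,280 rolls

EOQ = √(2DS/H) = √(2 × 26,040 × 478 / 15.2)
    = √(1,637,778.95) ≈ 1,279.76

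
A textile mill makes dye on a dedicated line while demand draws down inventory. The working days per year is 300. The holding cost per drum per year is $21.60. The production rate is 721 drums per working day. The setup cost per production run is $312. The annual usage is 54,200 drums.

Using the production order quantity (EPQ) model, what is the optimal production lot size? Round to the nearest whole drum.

1,445 drums

Daily demand d = 54,200/300 = 180.667; p = 721; 1 − d/p = 0.74942
EPQ = √(2DS / (H(1 − d/p)))
    = √(2 × 54,200 × 312 / (21.6 × 0.74942)) ≈ 1,445.45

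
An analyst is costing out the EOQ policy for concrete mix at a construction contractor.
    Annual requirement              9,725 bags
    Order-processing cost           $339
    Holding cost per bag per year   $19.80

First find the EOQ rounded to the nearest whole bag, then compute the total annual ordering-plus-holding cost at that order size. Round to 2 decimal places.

2DS/H = 2·9,725·339/19.8 = 333,007.58
EOQ = √333,007.58 ≈ 577.07 → Q = 577 bags
Orders/yr = 9,725/577 = 16.854; ordering cost = 16.854 × $339 = $5,713.65
Average inventory = 577/2 = 288.5; holding cost = 288.5 × $19.8 = $5,712.30
Total = $5,713.65 + $5,712.30 = $11,425.95

$11,425.95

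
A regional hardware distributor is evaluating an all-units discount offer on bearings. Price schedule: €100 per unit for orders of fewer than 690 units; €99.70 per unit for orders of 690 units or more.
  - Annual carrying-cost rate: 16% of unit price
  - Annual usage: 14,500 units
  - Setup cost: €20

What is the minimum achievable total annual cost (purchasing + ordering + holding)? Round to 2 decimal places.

H₁ = 16%×€100 = €16.0000;  H₂ = 16%×€99.70 = €15.9520
EOQ₁ = √(2×14,500×20/16.0000) = 190.39  (< 690, feasible at tier 1)
EOQ₂ = √(2×14,500×20/15.9520) = 190.68  (< 690 → use Q = 690 at tier-2 price)
TC(tier 1 (EOQ₁), Q≈190.4) = €1,453,046.31
TC(tier 2, Q≈690.0) = €1,451,573.73
Minimum at tier 2: €1,451,573.73

€1,451,573.73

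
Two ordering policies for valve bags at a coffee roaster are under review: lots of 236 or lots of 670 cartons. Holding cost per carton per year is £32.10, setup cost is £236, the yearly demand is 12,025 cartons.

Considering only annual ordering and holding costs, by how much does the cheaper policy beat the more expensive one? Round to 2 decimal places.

£823.63

For each Q, cost = (D/Q)·S + (Q/2)·H.
TC(236) = (12,025/236)×236 + (236/2)×32.1 = £15,812.80
TC(670) = (12,025/670)×236 + (670/2)×32.1 = £14,989.17
|ΔTC| = |£15,812.80 − £14,989.17| = £823.63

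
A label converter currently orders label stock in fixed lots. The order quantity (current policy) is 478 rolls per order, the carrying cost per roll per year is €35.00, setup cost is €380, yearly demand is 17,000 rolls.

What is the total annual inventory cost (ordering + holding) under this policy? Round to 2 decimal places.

Annual ordering cost = (D/Q)·S = (17,000/478) × 380 = €13,514.64
Annual holding cost  = (Q/2)·H = (478/2) × 35 = €8,365.00
Total = €13,514.64 + €8,365.00 = €21,879.64

€21,879.64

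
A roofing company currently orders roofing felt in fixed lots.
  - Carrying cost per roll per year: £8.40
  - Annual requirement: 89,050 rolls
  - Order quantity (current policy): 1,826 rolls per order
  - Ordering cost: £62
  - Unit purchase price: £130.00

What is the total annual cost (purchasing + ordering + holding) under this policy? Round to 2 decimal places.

Annual ordering cost = (D/Q)·S = (89,050/1,826) × 62 = £3,023.60
Annual holding cost  = (Q/2)·H = (1,826/2) × 8.4 = £7,669.20
Purchase cost = D·C = 89,050 × 130 = £11,576,500.00
Total = £3,023.60 + £7,669.20 + £11,576,500.00 = £11,587,192.80

£11,587,192.80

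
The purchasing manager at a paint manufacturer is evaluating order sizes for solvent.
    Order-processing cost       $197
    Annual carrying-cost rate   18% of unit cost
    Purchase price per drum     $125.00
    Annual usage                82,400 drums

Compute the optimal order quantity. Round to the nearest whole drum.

1,201 drums

H = i·C = 0.18 × $125 = $22.5000 per drum-year
2DS/H = 2·82,400·197/22.5 = 1,442,915.56
EOQ = √1,442,915.56 ≈ 1,201.21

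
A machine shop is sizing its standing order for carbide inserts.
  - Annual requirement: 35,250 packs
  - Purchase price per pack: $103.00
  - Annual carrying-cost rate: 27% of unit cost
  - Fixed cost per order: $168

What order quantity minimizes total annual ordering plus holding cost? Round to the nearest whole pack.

H = i·C = 0.27 × $103 = $27.8100 per pack-year
EOQ = √(2DS/H) = √(2 × 35,250 × 168 / 27.81)
    = √(425,889.97) ≈ 652.60

653 packs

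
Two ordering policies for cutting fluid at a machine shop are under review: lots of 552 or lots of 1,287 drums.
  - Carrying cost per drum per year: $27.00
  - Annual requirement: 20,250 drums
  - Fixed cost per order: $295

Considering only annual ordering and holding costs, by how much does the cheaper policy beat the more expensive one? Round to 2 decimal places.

$3,742.10

TC(Q) = (D/Q)S + (Q/2)H
TC(552) = (20,250/552)×295 + (552/2)×27 = $18,274.01
TC(1,287) = (20,250/1,287)×295 + (1,287/2)×27 = $22,016.11
Lots of 552 are cheaper by $3,742.10.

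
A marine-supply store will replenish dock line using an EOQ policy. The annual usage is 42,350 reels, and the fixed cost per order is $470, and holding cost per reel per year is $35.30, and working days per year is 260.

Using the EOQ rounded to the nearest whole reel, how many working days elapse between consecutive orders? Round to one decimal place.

2DS/H = 2·42,350·470/35.3 = 1,127,733.71
EOQ = √1,127,733.71 ≈ 1,061.95 → Q = 1,062 reels
Cycle time = (working days × Q)/D = (260 × 1,062) / 42,350 = 6.520 days

6.5 days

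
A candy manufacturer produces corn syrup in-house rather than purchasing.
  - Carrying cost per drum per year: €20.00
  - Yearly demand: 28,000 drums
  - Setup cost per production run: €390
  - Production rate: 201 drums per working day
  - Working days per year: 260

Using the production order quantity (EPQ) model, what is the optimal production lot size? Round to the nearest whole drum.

d = 28,000/260 = 107.6923 drums/day;  effective holding cost H(1 − d/p) = 20·(1 − 107.6923/201) = 9.28435
Q* = √(2DS / H_eff) = √(2·28,000·390 / 9.28435) ≈ 1,533.74

1,534 drums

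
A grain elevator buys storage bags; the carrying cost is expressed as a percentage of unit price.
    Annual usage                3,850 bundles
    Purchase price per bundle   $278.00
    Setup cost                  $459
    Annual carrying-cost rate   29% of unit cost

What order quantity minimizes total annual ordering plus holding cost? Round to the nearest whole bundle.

Holding cost per bundle per year: H = 29% × $278 = $80.6200
EOQ = √(2DS/H) = √(2 × 3,850 × 459 / 80.62)
    = √(43,839.00) ≈ 209.38

209 bundles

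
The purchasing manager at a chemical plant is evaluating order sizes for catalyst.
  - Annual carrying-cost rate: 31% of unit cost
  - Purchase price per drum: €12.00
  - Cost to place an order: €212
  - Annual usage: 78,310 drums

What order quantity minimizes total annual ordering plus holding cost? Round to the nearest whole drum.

Carrying cost H = €12 × 31% = €3.7200/drum/yr
2DS/H = 2·78,310·212/3.72 = 8,925,655.91
EOQ = √8,925,655.91 ≈ 2,987.58

2,988 drums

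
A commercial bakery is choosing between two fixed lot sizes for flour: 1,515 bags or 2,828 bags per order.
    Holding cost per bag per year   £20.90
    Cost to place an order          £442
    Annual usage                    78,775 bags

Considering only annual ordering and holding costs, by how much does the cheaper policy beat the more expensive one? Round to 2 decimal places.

£3,050.38

TC(Q) = (D/Q)S + (Q/2)H
TC(1,515) = (78,775/1,515)×442 + (1,515/2)×20.9 = £38,814.29
TC(2,828) = (78,775/2,828)×442 + (2,828/2)×20.9 = £41,864.68
Lots of 1,515 are cheaper by £3,050.38.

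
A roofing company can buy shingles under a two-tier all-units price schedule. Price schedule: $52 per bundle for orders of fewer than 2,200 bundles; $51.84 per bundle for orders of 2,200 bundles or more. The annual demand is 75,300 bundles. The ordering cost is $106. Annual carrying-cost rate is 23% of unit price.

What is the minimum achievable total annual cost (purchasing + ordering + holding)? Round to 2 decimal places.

$3,920,295.61

H₁ = 23%×$52 = $11.9600;  H₂ = 23%×$51.84 = $11.9232
EOQ₁ = √(2×75,300×106/11.9600) = 1,155.31  (< 2,200, feasible at tier 1)
EOQ₂ = √(2×75,300×106/11.9232) = 1,157.09  (< 2,200 → use Q = 2,200 at tier-2 price)
TC(tier 1 (EOQ₁), Q≈1,155.3) = $3,929,417.55
TC(tier 2, Q≈2,200.0) = $3,920,295.61
Minimum at tier 2: $3,920,295.61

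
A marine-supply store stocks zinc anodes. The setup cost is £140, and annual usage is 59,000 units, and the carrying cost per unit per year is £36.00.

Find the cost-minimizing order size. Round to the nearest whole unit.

2DS/H = 2·59,000·140/36 = 458,888.89
EOQ = √458,888.89 ≈ 677.41

677 units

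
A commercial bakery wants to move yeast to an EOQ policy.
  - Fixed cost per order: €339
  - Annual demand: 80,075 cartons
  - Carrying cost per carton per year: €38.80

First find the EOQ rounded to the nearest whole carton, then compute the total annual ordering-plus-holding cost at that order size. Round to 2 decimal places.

€45,896.46

Optimal lot size Q* = (2 × 80,075 × €339 / €38.8)^½ ≈ 1,182.90 → Q = 1,183 cartons
Orders/yr = 80,075/1,183 = 67.688; ordering cost = 67.688 × €339 = €22,946.26
Average inventory = 1,183/2 = 591.5; holding cost = 591.5 × €38.8 = €22,950.20
Total = €22,946.26 + €22,950.20 = €45,896.46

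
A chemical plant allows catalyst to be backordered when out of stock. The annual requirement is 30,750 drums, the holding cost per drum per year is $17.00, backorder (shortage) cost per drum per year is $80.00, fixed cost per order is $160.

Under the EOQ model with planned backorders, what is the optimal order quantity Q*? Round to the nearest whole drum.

Q* = √(2DS/H) · √((H + b)/b)
   = √(2 × 30,750 × 160 / 17) · √((17 + 80) / 80)
   = 760.805 × 1.1011 ≈ 837.75

838 drums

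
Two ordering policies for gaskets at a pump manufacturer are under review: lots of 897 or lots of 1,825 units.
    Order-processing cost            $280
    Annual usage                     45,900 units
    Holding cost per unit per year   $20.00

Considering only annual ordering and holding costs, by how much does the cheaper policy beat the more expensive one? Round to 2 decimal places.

$1,994.43

For each Q, cost = (D/Q)·S + (Q/2)·H.
TC(897) = (45,900/897)×280 + (897/2)×20 = $23,297.76
TC(1,825) = (45,900/1,825)×280 + (1,825/2)×20 = $25,292.19
Cheaper: Q = 897.  Difference = $1,994.43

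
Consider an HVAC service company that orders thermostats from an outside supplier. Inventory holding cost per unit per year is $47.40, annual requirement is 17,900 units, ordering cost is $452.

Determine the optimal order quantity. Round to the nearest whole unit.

Q* = √(2·D·S / H) = √(2·17,900·452 / 47.4) = √341,384.0 ≈ 584.28

584 units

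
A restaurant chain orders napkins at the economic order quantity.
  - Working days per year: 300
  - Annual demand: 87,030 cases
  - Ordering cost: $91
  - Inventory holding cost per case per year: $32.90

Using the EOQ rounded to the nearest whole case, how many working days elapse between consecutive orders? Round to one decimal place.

2.4 days

EOQ = √(2DS/H) = √(2 × 87,030 × 91 / 32.9)
    = √(481,442.55) ≈ 693.86 → Q = 694 cases
T = Q/D × 300 days = 694/87,030 × 300 = 2.392 days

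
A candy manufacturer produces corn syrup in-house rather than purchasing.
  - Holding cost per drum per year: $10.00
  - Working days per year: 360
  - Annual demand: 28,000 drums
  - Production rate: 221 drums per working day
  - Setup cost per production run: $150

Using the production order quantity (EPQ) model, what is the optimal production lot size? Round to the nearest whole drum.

1,138 drums

d = 28,000/360 = 77.7778 drums/day;  effective holding cost H(1 − d/p) = 10·(1 − 77.7778/221) = 6.48064
Q* = √(2DS / H_eff) = √(2·28,000·150 / 6.48064) ≈ 1,138.49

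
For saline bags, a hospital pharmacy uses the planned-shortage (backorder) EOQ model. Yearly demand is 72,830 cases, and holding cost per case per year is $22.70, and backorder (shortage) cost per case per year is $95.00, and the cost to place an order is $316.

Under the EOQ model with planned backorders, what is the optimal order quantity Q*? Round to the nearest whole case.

1,585 cases

Q* = √(2DS/H) · √((H + b)/b)
   = √(2 × 72,830 × 316 / 22.7) · √((22.7 + 95) / 95)
   = 1,423.970 × 1.1131 ≈ 1,584.99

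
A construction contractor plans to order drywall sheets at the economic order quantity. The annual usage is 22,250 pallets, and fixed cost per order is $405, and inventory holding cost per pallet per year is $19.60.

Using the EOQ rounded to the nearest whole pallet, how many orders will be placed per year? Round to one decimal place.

2DS/H = 2·22,250·405/19.6 = 919,515.31
EOQ = √919,515.31 ≈ 958.91 → Q = 959
Orders per year = D/Q = 22,250 / 959 = 23.201

23.2 orders per year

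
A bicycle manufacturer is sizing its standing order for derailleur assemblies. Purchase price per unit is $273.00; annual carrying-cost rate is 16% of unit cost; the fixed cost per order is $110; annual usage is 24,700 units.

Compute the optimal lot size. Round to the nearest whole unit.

Carrying cost H = $273 × 16% = $43.6800/unit/yr
2DS/H = 2·24,700·110/43.68 = 124,404.76
EOQ = √124,404.76 ≈ 352.71

353 units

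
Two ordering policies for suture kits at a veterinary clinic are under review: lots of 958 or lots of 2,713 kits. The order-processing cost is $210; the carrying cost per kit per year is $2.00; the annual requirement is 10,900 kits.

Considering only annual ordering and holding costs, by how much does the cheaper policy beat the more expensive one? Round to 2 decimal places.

TC(Q) = (D/Q)S + (Q/2)H
TC(958) = (10,900/958)×210 + (958/2)×2 = $3,347.35
TC(2,713) = (10,900/2,713)×210 + (2,713/2)×2 = $3,556.72
Lots of 958 are cheaper by $209.36.

$209.36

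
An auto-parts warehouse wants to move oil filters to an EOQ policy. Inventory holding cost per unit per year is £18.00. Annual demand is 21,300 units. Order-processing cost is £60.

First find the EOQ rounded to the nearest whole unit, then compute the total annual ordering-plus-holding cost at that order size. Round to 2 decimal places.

Optimal lot size Q* = (2 × 21,300 × £60 / £18)^½ ≈ 376.83 → Q = 377 units
Ordering: D/Q × S = 21,300/377 × £60 = £3,389.92
Holding:  Q/2 × H = 377/2 × £18 = £3,393.00
Total = £3,389.92 + £3,393.00 = £6,782.92

£6,782.92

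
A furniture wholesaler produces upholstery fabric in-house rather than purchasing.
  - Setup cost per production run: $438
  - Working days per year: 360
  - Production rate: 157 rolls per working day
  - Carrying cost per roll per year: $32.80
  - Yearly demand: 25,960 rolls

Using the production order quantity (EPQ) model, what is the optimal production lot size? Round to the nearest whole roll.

d = 25,960/360 = 72.1111 rolls/day;  effective holding cost H(1 − d/p) = 32.8·(1 − 72.1111/157) = 17.73475
Q* = √(2DS / H_eff) = √(2·25,960·438 / 17.73475) ≈ 1,132.38

1,132 rolls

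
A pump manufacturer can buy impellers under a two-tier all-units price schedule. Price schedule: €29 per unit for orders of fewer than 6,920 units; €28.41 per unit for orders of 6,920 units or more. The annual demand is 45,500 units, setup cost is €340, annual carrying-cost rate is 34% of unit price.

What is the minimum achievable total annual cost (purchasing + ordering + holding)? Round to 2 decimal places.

H₁ = 34%×€29 = €9.8600;  H₂ = 34%×€28.41 = €9.6594
EOQ₁ = √(2×45,500×340/9.8600) = 1,771.42  (< 6,920, feasible at tier 1)
EOQ₂ = √(2×45,500×340/9.6594) = 1,789.72  (< 6,920 → use Q = 6,920 at tier-2 price)
TC(tier 1 (EOQ₁), Q≈1,771.4) = €1,336,966.21
TC(tier 2, Q≈6,920.0) = €1,328,312.07
Minimum at tier 2: €1,328,312.07

€1,328,312.07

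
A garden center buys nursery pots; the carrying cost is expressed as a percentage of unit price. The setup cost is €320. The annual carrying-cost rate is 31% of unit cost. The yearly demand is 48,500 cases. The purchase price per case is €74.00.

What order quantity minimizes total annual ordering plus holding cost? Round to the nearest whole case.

1,163 cases

H = i·C = 0.31 × €74 = €22.9400 per case-year
2DS/H = 2·48,500·320/22.94 = 1,353,095.03
EOQ = √1,353,095.03 ≈ 1,163.23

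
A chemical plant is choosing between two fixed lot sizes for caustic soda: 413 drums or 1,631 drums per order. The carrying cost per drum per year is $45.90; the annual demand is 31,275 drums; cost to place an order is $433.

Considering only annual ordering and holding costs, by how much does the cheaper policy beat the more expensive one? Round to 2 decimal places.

For each Q, cost = (D/Q)·S + (Q/2)·H.
TC(413) = (31,275/413)×433 + (413/2)×45.9 = $42,267.88
TC(1,631) = (31,275/1,631)×433 + (1,631/2)×45.9 = $45,734.38
Cheaper: Q = 413.  Difference = $3,466.50

$3,466.50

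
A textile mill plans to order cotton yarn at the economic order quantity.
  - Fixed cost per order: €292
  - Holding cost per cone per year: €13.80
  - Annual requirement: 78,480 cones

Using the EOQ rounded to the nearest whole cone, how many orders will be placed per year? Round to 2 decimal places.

43.07 orders per year

Optimal lot size Q* = (2 × 78,480 × €292 / €13.8)^½ ≈ 1,822.41 → Q = 1,822
N = D/Q = 78,480/1,822 ≈ 43.074 orders/yr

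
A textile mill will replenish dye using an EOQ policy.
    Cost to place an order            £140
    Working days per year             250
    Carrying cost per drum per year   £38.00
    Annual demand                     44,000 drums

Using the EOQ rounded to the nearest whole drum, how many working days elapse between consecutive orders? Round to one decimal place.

3.2 days

2DS/H = 2·44,000·140/38 = 324,210.53
EOQ = √324,210.53 ≈ 569.39 → Q = 569 drums
T = Q/D × 250 days = 569/44,000 × 250 = 3.233 days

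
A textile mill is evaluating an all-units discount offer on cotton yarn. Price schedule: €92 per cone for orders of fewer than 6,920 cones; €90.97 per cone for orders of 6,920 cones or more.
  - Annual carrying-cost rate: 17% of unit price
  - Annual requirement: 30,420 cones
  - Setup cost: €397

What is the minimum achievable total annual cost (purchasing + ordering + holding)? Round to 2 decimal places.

€2,818,076.06

H₁ = 17%×€92 = €15.6400;  H₂ = 17%×€90.97 = €15.4649
EOQ₁ = √(2×30,420×397/15.6400) = 1,242.71  (< 6,920, feasible at tier 1)
EOQ₂ = √(2×30,420×397/15.4649) = 1,249.73  (< 6,920 → use Q = 6,920 at tier-2 price)
TC(tier 1 (EOQ₁), Q≈1,242.7) = €2,818,076.06
TC(tier 2, Q≈6,920.0) = €2,822,561.15
Minimum at tier 1 (EOQ₁): €2,818,076.06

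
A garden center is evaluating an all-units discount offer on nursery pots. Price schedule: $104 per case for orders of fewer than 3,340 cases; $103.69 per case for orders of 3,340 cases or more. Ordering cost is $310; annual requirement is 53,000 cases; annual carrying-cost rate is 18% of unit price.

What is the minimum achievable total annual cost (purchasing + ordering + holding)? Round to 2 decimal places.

H₁ = 18%×$104 = $18.7200;  H₂ = 18%×$103.69 = $18.6642
EOQ₁ = √(2×53,000×310/18.7200) = 1,324.89  (< 3,340, feasible at tier 1)
EOQ₂ = √(2×53,000×310/18.6642) = 1,326.87  (< 3,340 → use Q = 3,340 at tier-2 price)
TC(tier 1 (EOQ₁), Q≈1,324.9) = $5,536,802.00
TC(tier 2, Q≈3,340.0) = $5,531,658.38
Minimum at tier 2: $5,531,658.38

$5,531,658.38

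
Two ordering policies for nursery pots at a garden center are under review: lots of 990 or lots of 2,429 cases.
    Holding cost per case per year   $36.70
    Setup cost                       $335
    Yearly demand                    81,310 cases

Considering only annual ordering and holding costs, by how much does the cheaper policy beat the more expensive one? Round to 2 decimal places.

$10,105.68

For each Q, cost = (D/Q)·S + (Q/2)·H.
TC(990) = (81,310/990)×335 + (990/2)×36.7 = $45,680.49
TC(2,429) = (81,310/2,429)×335 + (2,429/2)×36.7 = $55,786.17
Cheaper: Q = 990.  Difference = $10,105.68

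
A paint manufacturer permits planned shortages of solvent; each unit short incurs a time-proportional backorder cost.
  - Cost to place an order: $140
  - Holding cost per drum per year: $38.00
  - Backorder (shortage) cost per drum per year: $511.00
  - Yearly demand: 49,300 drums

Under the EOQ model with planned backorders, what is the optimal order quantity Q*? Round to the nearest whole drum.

625 drums

Q* = √(2DS/H) · √((H + b)/b)
   = √(2 × 49,300 × 140 / 38) · √((38 + 511) / 511)
   = 602.713 × 1.0365 ≈ 624.72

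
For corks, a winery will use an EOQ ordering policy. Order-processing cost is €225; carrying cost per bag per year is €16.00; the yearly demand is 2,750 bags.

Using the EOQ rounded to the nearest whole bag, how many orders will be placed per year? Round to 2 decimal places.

EOQ = √(2DS/H) = √(2 × 2,750 × 225 / 16)
    = √(77,343.75) ≈ 278.11 → Q = 278
N = D/Q = 2,750/278 ≈ 9.892 orders/yr

9.89 orders per year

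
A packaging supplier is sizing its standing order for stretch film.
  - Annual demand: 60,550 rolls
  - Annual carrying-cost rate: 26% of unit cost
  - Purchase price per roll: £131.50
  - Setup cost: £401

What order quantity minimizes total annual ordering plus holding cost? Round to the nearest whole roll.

1,192 rolls

Holding cost per roll per year: H = 26% × £131.5 = £34.1900
2DS/H = 2·60,550·401/34.19 = 1,420,330.51
EOQ = √1,420,330.51 ≈ 1,191.78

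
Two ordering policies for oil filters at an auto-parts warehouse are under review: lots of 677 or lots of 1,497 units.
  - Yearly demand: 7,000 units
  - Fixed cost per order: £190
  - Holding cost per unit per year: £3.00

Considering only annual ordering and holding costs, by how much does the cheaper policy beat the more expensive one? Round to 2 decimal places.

TC(Q) = (D/Q)S + (Q/2)H
TC(677) = (7,000/677)×190 + (677/2)×3 = £2,980.05
TC(1,497) = (7,000/1,497)×190 + (1,497/2)×3 = £3,133.94
|ΔTC| = |£2,980.05 − £3,133.94| = £153.89

£153.89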